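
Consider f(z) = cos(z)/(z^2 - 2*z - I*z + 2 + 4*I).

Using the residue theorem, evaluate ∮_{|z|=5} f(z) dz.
By the residue theorem, ∮_C f(z) dz = 2πi · (sum of the residues of f at the poles inside |z| = 5).

The denominator factors as (z - 2 + I)*(z - 2*I), so the singularities of f are simple poles at z = 2 - I, z = 2*I.
  |2 - I|² = 5 < 25 = 5², so this pole is inside the contour.
  |2*I|² = 4 < 25 = 5², so this pole is inside the contour.

With P(z) = cos(z) and Q(z) = z^2 - 2*z - I*z + 2 + 4*I, each pole is simple, so Res(f, z₀) = P(z₀)/Q'(z₀) with Q'(z) = 2*z - 2 - I.
  Res(f, 2 - I) = P(2 - I)/Q'(2 - I) = (cos(2 - I))/(2 - 3*I) = (2/13 + 3*I/13)*cos(2 - I)
  Res(f, 2*I) = P(2*I)/Q'(2*I) = (cosh(2))/(-2 + 3*I) = (-2/13 - 3*I/13)*cosh(2)

Sum of residues inside C: (-2/13 - 3*I/13)*cosh(2) + (2/13 + 3*I/13)*cos(2 - I)
∮_C f(z) dz = 2πi · ((-2/13 - 3*I/13)*cosh(2) + (2/13 + 3*I/13)*cos(2 - I)) = pi*(6/13 - 4*I/13)*cosh(2) + pi*(-6/13 + 4*I/13)*cos(2 - I)

Final answer: pi*(6/13 - 4*I/13)*cosh(2) + pi*(-6/13 + 4*I/13)*cos(2 - I)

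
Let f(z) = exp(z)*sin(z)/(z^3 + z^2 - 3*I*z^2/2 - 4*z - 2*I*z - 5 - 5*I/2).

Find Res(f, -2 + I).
(-1/13 - 3*I/26)*exp(-2 + I)*sin(2 - I)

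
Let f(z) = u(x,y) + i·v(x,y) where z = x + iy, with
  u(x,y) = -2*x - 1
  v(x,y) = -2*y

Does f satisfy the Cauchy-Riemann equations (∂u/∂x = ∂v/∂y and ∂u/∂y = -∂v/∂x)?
∂u/∂x = -2
∂v/∂y = -2
∂u/∂y = 0
∂v/∂x = 0
∂u/∂x = ∂v/∂y and ∂u/∂y = -∂v/∂x hold identically; f is analytic.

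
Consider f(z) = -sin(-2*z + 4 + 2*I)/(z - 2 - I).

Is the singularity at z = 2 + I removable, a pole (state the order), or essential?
removable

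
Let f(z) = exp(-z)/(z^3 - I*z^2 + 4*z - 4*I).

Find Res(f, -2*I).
Write f(z) = P(z)/Q(z) with P(z) = exp(-z) and Q(z) = z^3 - I*z^2 + 4*z - 4*I.
The denominator factors as Q(z) = (z + 2*I)*(z - 2*I)*(z - I), so z = -2*I is a simple zero of Q and P is analytic there; z = -2*I is therefore a simple pole and
  Res(f, z₀) = P(z₀)/Q'(z₀).

Q'(z) = 3*z^2 - 2*I*z + 4, so Q'(-2*I) = -12.
P(-2*I) = exp(2*I).

Res(f, -2*I) = (exp(2*I))/(-12) = -exp(2*I)/12

Final answer: -exp(2*I)/12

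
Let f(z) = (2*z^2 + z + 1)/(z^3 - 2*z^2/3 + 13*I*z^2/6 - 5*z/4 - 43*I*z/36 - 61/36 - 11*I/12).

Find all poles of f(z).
The singularities of f are the zeros of the denominator. Factoring,
  z^3 - 2*z^2/3 + 13*I*z^2/6 - 5*z/4 - 43*I*z/36 - 61/36 - 11*I/12 = (z + 1/2 - I/3)*(z - 3/2 + I/2)*(z + 1/3 + 2*I)
so the candidates are z = -1/2 + I/3, z = 3/2 - I/2, z = -1/3 - 2*I.

Check the numerator P(z) = 2*z^2 + z + 1 at each one:
  P(-1/2 + I/3) = 7/9 - I/3 ≠ 0, so z = -1/2 + I/3 is a (simple) pole.
  P(3/2 - I/2) = 13/2 - 7*I/2 ≠ 0, so z = 3/2 - I/2 is a (simple) pole.
  P(-1/3 - 2*I) = -64/9 + 2*I/3 ≠ 0, so z = -1/3 - 2*I is a (simple) pole.

Poles of f: {-1/2 + I/3, -1/3 - 2*I, 3/2 - I/2}

Final answer: {-1/2 + I/3, -1/3 - 2*I, 3/2 - I/2}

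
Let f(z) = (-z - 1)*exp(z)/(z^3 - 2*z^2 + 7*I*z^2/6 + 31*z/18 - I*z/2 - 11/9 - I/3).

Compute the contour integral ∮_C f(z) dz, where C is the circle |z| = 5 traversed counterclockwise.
pi*(324/205 + 1224*I/1435)*exp(1 - 3*I/2) + pi*(-2 - 10*I/7)*exp(1 - I/3) + pi*(86/205 + 118*I/205)*exp(2*I/3)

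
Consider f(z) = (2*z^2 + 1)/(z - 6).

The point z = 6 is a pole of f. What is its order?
Factor the denominator:
  z - 6 = (z - 6)

The numerator P(z) = 2*z^2 + 1 has P(6) = 73 ≠ 0, so no factor of (z - 6) cancels.
Near z = 6 we can therefore write f(z) = g(z)/(z - 6) with g analytic at 6 and g(6) ≠ 0 (g is just the numerator).

Hence z = 6 is a pole of order 1.

Final answer: 1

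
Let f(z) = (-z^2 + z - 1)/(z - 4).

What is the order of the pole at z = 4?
Factor the denominator:
  z - 4 = (z - 4)

The numerator P(z) = -z^2 + z - 1 has P(4) = -13 ≠ 0, so no factor of (z - 4) cancels.
Near z = 4 we can therefore write f(z) = g(z)/(z - 4) with g analytic at 4 and g(4) ≠ 0 (g is just the numerator).

Hence z = 4 is a pole of order 1.

Final answer: 1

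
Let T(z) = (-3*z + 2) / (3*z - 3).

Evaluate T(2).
Substitute z = 2:
  numerator:   -3*(2) + 2 = -4
  denominator: 3*(2) - 3 = 3
T(2) = (-4)/(3) = -4/3

Final answer: -4/3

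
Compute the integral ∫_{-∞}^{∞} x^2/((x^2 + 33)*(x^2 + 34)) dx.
Let f(z) = z^2/((z^2 + 33)*(z^2 + 34)). The denominator has no real zeros and deg Q - deg P = 2 ≥ 2, so the integral of f over the upper semicircle |z| = R tends to 0 as R → ∞. Closing the contour in the upper half-plane,
  ∫_{-∞}^{∞} f(x) dx = 2πi · Σ Res(f, z_k)  over the poles with Im z_k > 0.

Zeros of the denominator: z^2 + 33 = 0 gives z = ±sqrt(33)*I; z^2 + 34 = 0 gives z = ±sqrt(34)*I.
Upper half-plane: z = sqrt(33)*I, z = sqrt(34)*I (simple).

Each pole is a simple zero of Q(z) = z^4 + 67*z^2 + 1122, so Res(f, z₀) = P(z₀)/Q'(z₀) with P(z) = z^2, Q'(z) = 4*z^3 + 134*z:
  Res(f, sqrt(33)*I) = (-33)/(2*sqrt(33)*I) = sqrt(33)*I/2
  Res(f, sqrt(34)*I) = (-34)/(-2*sqrt(34)*I) = -sqrt(34)*I/2

Sum of residues: I*(-sqrt(34) + sqrt(33))/2
∫_{-∞}^{∞} f(x) dx = 2πi · (I*(-sqrt(34) + sqrt(33))/2) = pi*(-sqrt(33) + sqrt(34))

Final answer: pi*(-sqrt(33) + sqrt(34))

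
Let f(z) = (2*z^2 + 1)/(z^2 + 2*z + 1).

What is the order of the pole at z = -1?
2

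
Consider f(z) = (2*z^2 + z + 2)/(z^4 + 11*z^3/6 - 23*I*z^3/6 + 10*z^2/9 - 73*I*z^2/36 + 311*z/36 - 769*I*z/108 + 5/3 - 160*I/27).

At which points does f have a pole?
The singularities of f are the zeros of the denominator. Factoring,
  z^4 + 11*z^3/6 - 23*I*z^3/6 + 10*z^2/9 - 73*I*z^2/36 + 311*z/36 - 769*I*z/108 + 5/3 - 160*I/27 = (z + 1/2 - I/3)*(z + 1 - 3*I)*(z - 1/3 + 3*I/2)*(z + 2/3 - 2*I)
so the candidates are z = -1/2 + I/3, z = -1 + 3*I, z = 1/3 - 3*I/2, z = -2/3 + 2*I.

Check the numerator P(z) = 2*z^2 + z + 2 at each one:
  P(-1/2 + I/3) = 16/9 - I/3 ≠ 0, so z = -1/2 + I/3 is a (simple) pole.
  P(-1 + 3*I) = -15 - 9*I ≠ 0, so z = -1 + 3*I is a (simple) pole.
  P(1/3 - 3*I/2) = -35/18 - 7*I/2 ≠ 0, so z = 1/3 - 3*I/2 is a (simple) pole.
  P(-2/3 + 2*I) = -52/9 - 10*I/3 ≠ 0, so z = -2/3 + 2*I is a (simple) pole.

Poles of f: {-1 + 3*I, -2/3 + 2*I, -1/2 + I/3, 1/3 - 3*I/2}

Final answer: {-1 + 3*I, -2/3 + 2*I, -1/2 + I/3, 1/3 - 3*I/2}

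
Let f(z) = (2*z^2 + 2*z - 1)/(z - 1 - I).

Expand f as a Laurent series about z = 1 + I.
(1 + 6*I)/(z - 1 - I) + 6 + 4*I + 2*(z - 1 - I)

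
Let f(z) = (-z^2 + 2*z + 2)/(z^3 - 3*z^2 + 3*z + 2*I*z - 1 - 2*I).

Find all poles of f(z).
The singularities of f are the zeros of the denominator. Factoring,
  z^3 - 3*z^2 + 3*z + 2*I*z - 1 - 2*I = (z - 2 + I)*(z - 1)*(z - I)
so the candidates are z = 2 - I, z = 1, z = I.

Check the numerator P(z) = -z^2 + 2*z + 2 at each one:
  P(2 - I) = 3 + 2*I ≠ 0, so z = 2 - I is a (simple) pole.
  P(1) = 3 ≠ 0, so z = 1 is a (simple) pole.
  P(I) = 3 + 2*I ≠ 0, so z = I is a (simple) pole.

Poles of f: {I, 1, 2 - I}

Final answer: {I, 1, 2 - I}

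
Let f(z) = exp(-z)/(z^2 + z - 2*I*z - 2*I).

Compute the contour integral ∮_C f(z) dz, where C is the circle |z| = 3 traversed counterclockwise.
By the residue theorem, ∮_C f(z) dz = 2πi · (sum of the residues of f at the poles inside |z| = 3).

The denominator factors as (z + 1)*(z - 2*I), so the singularities of f are simple poles at z = -1, z = 2*I.
  |-1|² = 1 < 9 = 3², so this pole is inside the contour.
  |2*I|² = 4 < 9 = 3², so this pole is inside the contour.

With P(z) = exp(-z) and Q(z) = z^2 + z - 2*I*z - 2*I, each pole is simple, so Res(f, z₀) = P(z₀)/Q'(z₀) with Q'(z) = 2*z + 1 - 2*I.
  Res(f, -1) = P(-1)/Q'(-1) = (exp(1))/(-1 - 2*I) = exp(1)*(-1/5 + 2*I/5)
  Res(f, 2*I) = P(2*I)/Q'(2*I) = (exp(-2*I))/(1 + 2*I) = (1/5 - 2*I/5)*exp(-2*I)

Sum of residues inside C: (1/5 - 2*I/5)*exp(-2*I) + exp(1)*(-1/5 + 2*I/5)
∮_C f(z) dz = 2πi · ((1/5 - 2*I/5)*exp(-2*I) + exp(1)*(-1/5 + 2*I/5)) = exp(1)*pi*(-4/5 - 2*I/5) + pi*(4/5 + 2*I/5)*exp(-2*I)

Final answer: exp(1)*pi*(-4/5 - 2*I/5) + pi*(4/5 + 2*I/5)*exp(-2*I)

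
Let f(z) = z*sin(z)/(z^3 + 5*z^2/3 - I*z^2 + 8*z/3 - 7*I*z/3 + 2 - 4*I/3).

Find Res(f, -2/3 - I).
Write f(z) = P(z)/Q(z) with P(z) = z*sin(z) and Q(z) = z^3 + 5*z^2/3 - I*z^2 + 8*z/3 - 7*I*z/3 + 2 - 4*I/3.
The denominator factors as Q(z) = (z + 1)*(z - 2*I)*(z + 2/3 + I), so z = -2/3 - I is a simple zero of Q and P is analytic there; z = -2/3 - I is therefore a simple pole and
  Res(f, z₀) = P(z₀)/Q'(z₀).

Q'(z) = 3*z^2 + 10*z/3 - 2*I*z + 8/3 - 7*I/3, so Q'(-2/3 - I) = -29/9 - I/3.
P(-2/3 - I) = (2/3 + I)*sin(2/3 + I).

Res(f, -2/3 - I) = ((2/3 + I)*sin(2/3 + I))/(-29/9 - I/3) = (-201/850 - 243*I/850)*sin(2/3 + I)

Final answer: (-201/850 - 243*I/850)*sin(2/3 + I)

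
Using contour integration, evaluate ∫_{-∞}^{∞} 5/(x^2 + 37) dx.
Let f(z) = 5/(z^2 + 37). The denominator has no real zeros and deg Q - deg P = 2 ≥ 2, so the integral of f over the upper semicircle |z| = R tends to 0 as R → ∞. Closing the contour in the upper half-plane,
  ∫_{-∞}^{∞} f(x) dx = 2πi · Σ Res(f, z_k)  over the poles with Im z_k > 0.

Zeros of the denominator: z^2 + 37 = 0 gives z = ±sqrt(37)*I.
Upper half-plane: z = sqrt(37)*I (simple).

Each pole is a simple zero of Q(z) = z^2 + 37, so Res(f, z₀) = P(z₀)/Q'(z₀) with P(z) = 5, Q'(z) = 2*z:
  Res(f, sqrt(37)*I) = (5)/(2*sqrt(37)*I) = -5*sqrt(37)*I/74

∫_{-∞}^{∞} f(x) dx = 2πi · (-5*sqrt(37)*I/74) = 5*sqrt(37)*pi/37

Final answer: 5*sqrt(37)*pi/37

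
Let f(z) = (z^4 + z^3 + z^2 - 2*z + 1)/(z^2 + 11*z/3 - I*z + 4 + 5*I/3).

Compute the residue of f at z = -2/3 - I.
Write f(z) = P(z)/Q(z) with P(z) = z^4 + z^3 + z^2 - 2*z + 1 and Q(z) = z^2 + 11*z/3 - I*z + 4 + 5*I/3.
The denominator factors as Q(z) = (z + 3 - 2*I)*(z + 2/3 + I), so z = -2/3 - I is a simple zero of Q and P is analytic there; z = -2/3 - I is therefore a simple pole and
  Res(f, z₀) = P(z₀)/Q'(z₀).

Q'(z) = 2*z + 11/3 - I, so Q'(-2/3 - I) = 7/3 - 3*I.
P(-2/3 - I) = 163/81 + 41*I/27.

Res(f, -2/3 - I) = (163/81 + 41*I/27)/(7/3 - 3*I) = 17/1755 + 388*I/585

Final answer: 17/1755 + 388*I/585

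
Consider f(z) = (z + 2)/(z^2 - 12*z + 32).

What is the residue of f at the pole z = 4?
-3/2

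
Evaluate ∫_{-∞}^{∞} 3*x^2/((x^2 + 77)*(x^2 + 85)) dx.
3*pi*(-sqrt(77) + sqrt(85))/8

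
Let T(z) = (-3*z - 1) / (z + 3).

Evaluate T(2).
Substitute z = 2:
  numerator:   -3*(2) - 1 = -7
  denominator: (2) + 3 = 5
T(2) = (-7)/(5) = -7/5

Final answer: -7/5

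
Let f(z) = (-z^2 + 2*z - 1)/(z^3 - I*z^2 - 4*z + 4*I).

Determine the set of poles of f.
The singularities of f are the zeros of the denominator. Factoring,
  z^3 - I*z^2 - 4*z + 4*I = (z - 2)*(z - I)*(z + 2)
so the candidates are z = 2, z = I, z = -2.

Check the numerator P(z) = -z^2 + 2*z - 1 at each one:
  P(2) = -1 ≠ 0, so z = 2 is a (simple) pole.
  P(I) = 2*I ≠ 0, so z = I is a (simple) pole.
  P(-2) = -9 ≠ 0, so z = -2 is a (simple) pole.

Poles of f: {-2, I, 2}

Final answer: {-2, I, 2}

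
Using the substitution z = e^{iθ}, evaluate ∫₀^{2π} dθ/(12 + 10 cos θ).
Let J = ∫₀^{2π} dθ/(12 + 10 cos θ).
Put z = e^{iθ}: then cos θ = (z + 1/z)/2, dθ = dz/(iz), and z runs once counterclockwise around |z| = 1:
  J = ∮_{|z|=1} 1/(12 + 10*(z + 1/z)/2) · dz/(iz) = (2/i) ∮_{|z|=1} dz/(10*z^2 + 24*z + 10).
The roots of 10*z^2 + 24*z + 10 are z = (-12 ± sqrt(12^2 - 10^2))/10, with sqrt(44) = 2*sqrt(11); their product is 1, so only z₊ = -6/5 + sqrt(11)/5 lies inside the unit circle (z₋ = -6/5 - sqrt(11)/5 lies outside).
z₊ is a simple zero of q(z) = 10*z^2 + 24*z + 10, so Res(1/q, z₊) = 1/q'(z₊) with q'(z) = 20*z + 24; and q'(z₊) = 10*(z₊ - z₋) = 4*sqrt(11).
Therefore J = (2/i) · 2πi · 1/(4*sqrt(11)) = 2*pi/(2*sqrt(11)) = sqrt(11)*pi/11

Final answer: sqrt(11)*pi/11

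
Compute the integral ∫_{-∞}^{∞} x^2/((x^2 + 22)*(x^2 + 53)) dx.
Let f(z) = z^2/((z^2 + 22)*(z^2 + 53)). The denominator has no real zeros and deg Q - deg P = 2 ≥ 2, so the integral of f over the upper semicircle |z| = R tends to 0 as R → ∞. Closing the contour in the upper half-plane,
  ∫_{-∞}^{∞} f(x) dx = 2πi · Σ Res(f, z_k)  over the poles with Im z_k > 0.

Zeros of the denominator: z^2 + 53 = 0 gives z = ±sqrt(53)*I; z^2 + 22 = 0 gives z = ±sqrt(22)*I.
Upper half-plane: z = sqrt(22)*I, z = sqrt(53)*I (simple).

Each pole is a simple zero of Q(z) = z^4 + 75*z^2 + 1166, so Res(f, z₀) = P(z₀)/Q'(z₀) with P(z) = z^2, Q'(z) = 4*z^3 + 150*z:
  Res(f, sqrt(22)*I) = (-22)/(62*sqrt(22)*I) = sqrt(22)*I/62
  Res(f, sqrt(53)*I) = (-53)/(-62*sqrt(53)*I) = -sqrt(53)*I/62

Sum of residues: I*(-sqrt(53) + sqrt(22))/62
∫_{-∞}^{∞} f(x) dx = 2πi · (I*(-sqrt(53) + sqrt(22))/62) = pi*(-sqrt(22) + sqrt(53))/31

Final answer: pi*(-sqrt(22) + sqrt(53))/31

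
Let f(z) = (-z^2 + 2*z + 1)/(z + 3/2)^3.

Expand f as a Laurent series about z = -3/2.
-17/(4*(z + 3/2)^3) + 5/(z + 3/2)^2 - 1/(z + 3/2)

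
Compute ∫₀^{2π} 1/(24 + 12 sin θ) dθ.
sqrt(3)*pi/18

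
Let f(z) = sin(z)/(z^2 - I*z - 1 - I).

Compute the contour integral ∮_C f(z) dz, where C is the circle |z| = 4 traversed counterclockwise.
pi*(2/5 + 4*I/5)*sin(1) + pi*(2/5 + 4*I/5)*sin(1 + I)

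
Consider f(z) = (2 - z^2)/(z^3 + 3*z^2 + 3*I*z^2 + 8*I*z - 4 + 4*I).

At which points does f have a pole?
The singularities of f are the zeros of the denominator. Factoring,
  z^3 + 3*z^2 + 3*I*z^2 + 8*I*z - 4 + 4*I = (z + 2*I)*(z + 1 + I)*(z + 2)
so the candidates are z = -2*I, z = -1 - I, z = -2.

Check the numerator P(z) = 2 - z^2 at each one:
  P(-2*I) = 6 ≠ 0, so z = -2*I is a (simple) pole.
  P(-1 - I) = 2 - 2*I ≠ 0, so z = -1 - I is a (simple) pole.
  P(-2) = -2 ≠ 0, so z = -2 is a (simple) pole.

Poles of f: {-2, -1 - I, -2*I}

Final answer: {-2, -1 - I, -2*I}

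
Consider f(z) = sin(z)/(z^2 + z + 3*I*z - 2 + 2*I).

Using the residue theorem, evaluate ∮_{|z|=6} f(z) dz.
pi*(-1 + I)*sin(1 + I) + pi*(1 + I)*sinh(2)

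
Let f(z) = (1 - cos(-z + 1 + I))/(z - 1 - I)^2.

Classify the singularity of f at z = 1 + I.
Let u = z - 1 - I. The argument of cos is -z + 1 + I = -u, so
  f = (1 - cos(-u))/u^2 = ((-u)^2/2 - (-u)^4/24 + ...)/u^2 = 1/2 - (1/24)*u^2 + ...
The Laurent expansion about u = 0 has no negative powers; equivalently lim_{z→1 + I} f(z) = 1/2 exists and is finite.
So the singularity is removable.

Final answer: removable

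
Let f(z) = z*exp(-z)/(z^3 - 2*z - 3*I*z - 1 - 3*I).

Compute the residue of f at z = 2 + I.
Write f(z) = P(z)/Q(z) with P(z) = z*exp(-z) and Q(z) = z^3 - 2*z - 3*I*z - 1 - 3*I.
The denominator factors as Q(z) = (z + 1)*(z - 2 - I)*(z + 1 + I), so z = 2 + I is a simple zero of Q and P is analytic there; z = 2 + I is therefore a simple pole and
  Res(f, z₀) = P(z₀)/Q'(z₀).

Q'(z) = 3*z^2 - 2 - 3*I, so Q'(2 + I) = 7 + 9*I.
P(2 + I) = (2 + I)*exp(-2 - I).

Res(f, 2 + I) = ((2 + I)*exp(-2 - I))/(7 + 9*I) = (23/130 - 11*I/130)*exp(-2 - I)

Final answer: (23/130 - 11*I/130)*exp(-2 - I)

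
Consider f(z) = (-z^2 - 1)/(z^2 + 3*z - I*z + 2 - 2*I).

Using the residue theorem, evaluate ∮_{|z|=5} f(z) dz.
By the residue theorem, ∮_C f(z) dz = 2πi · (sum of the residues of f at the poles inside |z| = 5).

The denominator factors as (z + 1 - I)*(z + 2), so the singularities of f are simple poles at z = -1 + I, z = -2.
  |-1 + I|² = 2 < 25 = 5², so this pole is inside the contour.
  |-2|² = 4 < 25 = 5², so this pole is inside the contour.

With P(z) = -z^2 - 1 and Q(z) = z^2 + 3*z - I*z + 2 - 2*I, each pole is simple, so Res(f, z₀) = P(z₀)/Q'(z₀) with Q'(z) = 2*z + 3 - I.
  Res(f, -1 + I) = P(-1 + I)/Q'(-1 + I) = (-1 + 2*I)/(1 + I) = 1/2 + 3*I/2
  Res(f, -2) = P(-2)/Q'(-2) = (-5)/(-1 - I) = 5/2 - 5*I/2

Sum of residues inside C: 3 - I
∮_C f(z) dz = 2πi · (3 - I) = pi*(2 + 6*I)

Final answer: pi*(2 + 6*I)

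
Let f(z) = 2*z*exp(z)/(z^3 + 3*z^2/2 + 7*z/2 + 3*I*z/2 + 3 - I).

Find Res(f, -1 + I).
Write f(z) = P(z)/Q(z) with P(z) = 2*z*exp(z) and Q(z) = z^3 + 3*z^2/2 + 7*z/2 + 3*I*z/2 + 3 - I.
The denominator factors as Q(z) = (z + 2*I)*(z + 1 - I)*(z + 1/2 - I), so z = -1 + I is a simple zero of Q and P is analytic there; z = -1 + I is therefore a simple pole and
  Res(f, z₀) = P(z₀)/Q'(z₀).

Q'(z) = 3*z^2 + 3*z + 7/2 + 3*I/2, so Q'(-1 + I) = 1/2 - 3*I/2.
P(-1 + I) = (-2 + 2*I)*exp(-1 + I).

Res(f, -1 + I) = ((-2 + 2*I)*exp(-1 + I))/(1/2 - 3*I/2) = (-8/5 - 4*I/5)*exp(-1 + I)

Final answer: (-8/5 - 4*I/5)*exp(-1 + I)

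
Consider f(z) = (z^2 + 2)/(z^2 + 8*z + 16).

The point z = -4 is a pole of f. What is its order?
Factor the denominator:
  z^2 + 8*z + 16 = (z + 4)^2

The numerator P(z) = z^2 + 2 has P(-4) = 18 ≠ 0, so no factor of (z + 4) cancels.
Near z = -4 we can therefore write f(z) = g(z)/(z + 4)^2 with g analytic at -4 and g(-4) ≠ 0 (g is just the numerator).

Hence z = -4 is a pole of order 2.

Final answer: 2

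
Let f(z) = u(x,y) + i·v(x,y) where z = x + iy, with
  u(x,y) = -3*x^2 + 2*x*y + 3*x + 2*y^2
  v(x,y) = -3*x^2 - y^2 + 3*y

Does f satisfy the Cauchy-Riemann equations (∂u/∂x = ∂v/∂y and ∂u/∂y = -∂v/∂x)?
∂u/∂x = -6*x + 2*y + 3
∂v/∂y = 3 - 2*y
∂u/∂y = 2*x + 4*y
∂v/∂x = -6*x
∂u/∂x ≠ ∂v/∂y and ∂u/∂y ≠ -∂v/∂x; the Cauchy-Riemann equations are not satisfied, so f is not analytic.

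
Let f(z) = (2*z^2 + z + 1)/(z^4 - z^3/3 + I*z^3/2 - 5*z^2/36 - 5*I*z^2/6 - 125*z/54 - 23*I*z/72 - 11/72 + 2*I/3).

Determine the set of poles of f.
The singularities of f are the zeros of the denominator. Factoring,
  z^4 - z^3/3 + I*z^3/2 - 5*z^2/36 - 5*I*z^2/6 - 125*z/54 - 23*I*z/72 - 11/72 + 2*I/3 = (z + 2/3 + 3*I/2)*(z + 1/2 - 2*I/3)*(z - I/3)*(z - 3/2)
so the candidates are z = -2/3 - 3*I/2, z = -1/2 + 2*I/3, z = I/3, z = 3/2.

Check the numerator P(z) = 2*z^2 + z + 1 at each one:
  P(-2/3 - 3*I/2) = -59/18 + 5*I/2 ≠ 0, so z = -2/3 - 3*I/2 is a (simple) pole.
  P(-1/2 + 2*I/3) = 1/9 - 2*I/3 ≠ 0, so z = -1/2 + 2*I/3 is a (simple) pole.
  P(I/3) = 7/9 + I/3 ≠ 0, so z = I/3 is a (simple) pole.
  P(3/2) = 7 ≠ 0, so z = 3/2 is a (simple) pole.

Poles of f: {-2/3 - 3*I/2, -1/2 + 2*I/3, I/3, 3/2}

Final answer: {-2/3 - 3*I/2, -1/2 + 2*I/3, I/3, 3/2}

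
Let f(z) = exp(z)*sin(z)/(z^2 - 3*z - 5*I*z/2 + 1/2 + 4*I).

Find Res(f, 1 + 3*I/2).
Write f(z) = P(z)/Q(z) with P(z) = exp(z)*sin(z) and Q(z) = z^2 - 3*z - 5*I*z/2 + 1/2 + 4*I.
The denominator factors as Q(z) = (z - 2 - I)*(z - 1 - 3*I/2), so z = 1 + 3*I/2 is a simple zero of Q and P is analytic there; z = 1 + 3*I/2 is therefore a simple pole and
  Res(f, z₀) = P(z₀)/Q'(z₀).

Q'(z) = 2*z - 3 - 5*I/2, so Q'(1 + 3*I/2) = -1 + I/2.
P(1 + 3*I/2) = exp(1 + 3*I/2)*sin(1 + 3*I/2).

Res(f, 1 + 3*I/2) = (exp(1 + 3*I/2)*sin(1 + 3*I/2))/(-1 + I/2) = (-4/5 - 2*I/5)*exp(1 + 3*I/2)*sin(1 + 3*I/2)

Final answer: (-4/5 - 2*I/5)*exp(1 + 3*I/2)*sin(1 + 3*I/2)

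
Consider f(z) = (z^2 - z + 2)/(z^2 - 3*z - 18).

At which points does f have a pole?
{-3, 6}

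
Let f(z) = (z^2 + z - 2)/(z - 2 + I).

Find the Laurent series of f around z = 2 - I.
(3 - 5*I)/(z - 2 + I) + 5 - 2*I + (z - 2 + I)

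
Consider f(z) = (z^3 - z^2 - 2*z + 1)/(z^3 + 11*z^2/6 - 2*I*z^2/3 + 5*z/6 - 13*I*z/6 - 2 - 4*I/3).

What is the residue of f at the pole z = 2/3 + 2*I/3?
Write f(z) = P(z)/Q(z) with P(z) = z^3 - z^2 - 2*z + 1 and Q(z) = z^3 + 11*z^2/6 - 2*I*z^2/3 + 5*z/6 - 13*I*z/6 - 2 - 4*I/3.
The denominator factors as Q(z) = (z + 1 - I)*(z - 2/3 - 2*I/3)*(z + 3/2 + I), so z = 2/3 + 2*I/3 is a simple zero of Q and P is analytic there; z = 2/3 + 2*I/3 is therefore a simple pole and
  Res(f, z₀) = P(z₀)/Q'(z₀).

Q'(z) = 3*z^2 + 11*z/3 - 4*I*z/3 + 5/6 - 13*I/6, so Q'(2/3 + 2*I/3) = 25/6 + 37*I/18.
P(2/3 + 2*I/3) = -25/27 - 44*I/27.

Res(f, 2/3 + 2*I/3) = (-25/27 - 44*I/27)/(25/6 + 37*I/18) = -3503/10491 - 2375*I/10491

Final answer: -3503/10491 - 2375*I/10491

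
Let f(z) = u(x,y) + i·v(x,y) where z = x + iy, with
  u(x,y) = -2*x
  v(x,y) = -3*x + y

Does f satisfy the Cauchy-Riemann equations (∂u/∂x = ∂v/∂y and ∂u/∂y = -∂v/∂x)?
∂u/∂x = -2
∂v/∂y = 1
∂u/∂y = 0
∂v/∂x = -3
∂u/∂x ≠ ∂v/∂y and ∂u/∂y ≠ -∂v/∂x; the Cauchy-Riemann equations are not satisfied, so f is not analytic.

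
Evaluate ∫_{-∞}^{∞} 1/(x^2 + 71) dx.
sqrt(71)*pi/71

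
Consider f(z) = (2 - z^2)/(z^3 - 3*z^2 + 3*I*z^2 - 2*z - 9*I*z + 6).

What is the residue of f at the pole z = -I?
Write f(z) = P(z)/Q(z) with P(z) = 2 - z^2 and Q(z) = z^3 - 3*z^2 + 3*I*z^2 - 2*z - 9*I*z + 6.
The denominator factors as Q(z) = (z - 3)*(z + 2*I)*(z + I), so z = -I is a simple zero of Q and P is analytic there; z = -I is therefore a simple pole and
  Res(f, z₀) = P(z₀)/Q'(z₀).

Q'(z) = 3*z^2 - 6*z + 6*I*z - 2 - 9*I, so Q'(-I) = 1 - 3*I.
P(-I) = 3.

Res(f, -I) = (3)/(1 - 3*I) = 3/10 + 9*I/10

Final answer: 3/10 + 9*I/10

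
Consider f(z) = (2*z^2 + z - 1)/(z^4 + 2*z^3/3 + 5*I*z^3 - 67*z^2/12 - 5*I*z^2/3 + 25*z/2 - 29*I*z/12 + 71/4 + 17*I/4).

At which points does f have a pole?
The singularities of f are the zeros of the denominator. Factoring,
  z^4 + 2*z^3/3 + 5*I*z^3 - 67*z^2/12 - 5*I*z^2/3 + 25*z/2 - 29*I*z/12 + 71/4 + 17*I/4 = (z - 3/2 - I)*(z - 1/3 + 3*I)*(z + 1)*(z + 3/2 + 3*I)
so the candidates are z = 3/2 + I, z = 1/3 - 3*I, z = -1, z = -3/2 - 3*I.

Check the numerator P(z) = 2*z^2 + z - 1 at each one:
  P(3/2 + I) = 3 + 7*I ≠ 0, so z = 3/2 + I is a (simple) pole.
  P(1/3 - 3*I) = -166/9 - 7*I ≠ 0, so z = 1/3 - 3*I is a (simple) pole.
  P(-1) = 0, so the factor (z + 1) cancels and z = -1 is only a removable singularity, not a pole.
  P(-3/2 - 3*I) = -16 + 15*I ≠ 0, so z = -3/2 - 3*I is a (simple) pole.

Poles of f: {-3/2 - 3*I, 1/3 - 3*I, 3/2 + I}

Final answer: {-3/2 - 3*I, 1/3 - 3*I, 3/2 + I}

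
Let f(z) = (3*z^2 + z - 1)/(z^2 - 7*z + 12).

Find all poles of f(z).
The singularities of f are the zeros of the denominator. Factoring,
  z^2 - 7*z + 12 = (z - 3)*(z - 4)
so the candidates are z = 3, z = 4.

Check the numerator P(z) = 3*z^2 + z - 1 at each one:
  P(3) = 29 ≠ 0, so z = 3 is a (simple) pole.
  P(4) = 51 ≠ 0, so z = 4 is a (simple) pole.

Poles of f: {3, 4}

Final answer: {3, 4}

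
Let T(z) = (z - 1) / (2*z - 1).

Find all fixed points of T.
{1/2 - I/2, 1/2 + I/2}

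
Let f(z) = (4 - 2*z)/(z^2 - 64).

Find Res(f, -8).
Write f(z) = P(z)/Q(z) with P(z) = 4 - 2*z and Q(z) = z^2 - 64.
The denominator factors as Q(z) = (z + 8)*(z - 8), so z = -8 is a simple zero of Q and P is analytic there; z = -8 is therefore a simple pole and
  Res(f, z₀) = P(z₀)/Q'(z₀).

Q'(z) = 2*z, so Q'(-8) = -16.
P(-8) = 20.

Res(f, -8) = (20)/(-16) = -5/4

Final answer: -5/4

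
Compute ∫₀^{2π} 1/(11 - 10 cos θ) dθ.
Call the integral J. The integrand is 2π-periodic and we integrate over a full period, so shifting θ does not change the value (θ → θ + π flips the sign of the trig term). Hence
  J = ∫₀^{2π} dθ/(11 + 10 cos θ).
Put z = e^{iθ}: then cos θ = (z + 1/z)/2, dθ = dz/(iz), and z runs once counterclockwise around |z| = 1:
  J = ∮_{|z|=1} 1/(11 + 10*(z + 1/z)/2) · dz/(iz) = (2/i) ∮_{|z|=1} dz/(10*z^2 + 22*z + 10).
The roots of 10*z^2 + 22*z + 10 are z = (-11 ± sqrt(11^2 - 10^2))/10, with sqrt(21) = sqrt(21); their product is 1, so only z₊ = -11/10 + sqrt(21)/10 lies inside the unit circle (z₋ = -11/10 - sqrt(21)/10 lies outside).
z₊ is a simple zero of q(z) = 10*z^2 + 22*z + 10, so Res(1/q, z₊) = 1/q'(z₊) with q'(z) = 20*z + 22; and q'(z₊) = 10*(z₊ - z₋) = 2*sqrt(21).
Therefore J = (2/i) · 2πi · 1/(2*sqrt(21)) = 2*pi/(sqrt(21)) = 2*sqrt(21)*pi/21

Final answer: 2*sqrt(21)*pi/21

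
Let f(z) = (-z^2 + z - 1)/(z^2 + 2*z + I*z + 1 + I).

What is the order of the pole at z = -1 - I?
1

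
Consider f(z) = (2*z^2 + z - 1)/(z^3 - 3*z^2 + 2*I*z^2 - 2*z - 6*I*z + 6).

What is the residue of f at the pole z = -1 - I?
-5/34 + 7*I/17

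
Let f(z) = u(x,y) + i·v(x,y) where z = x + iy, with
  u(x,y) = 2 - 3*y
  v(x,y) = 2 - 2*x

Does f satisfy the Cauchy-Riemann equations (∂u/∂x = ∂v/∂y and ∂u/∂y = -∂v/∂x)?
∂u/∂x = 0
∂v/∂y = 0
∂u/∂y = -3
∂v/∂x = -2
∂u/∂y ≠ -∂v/∂x; the Cauchy-Riemann equations are not satisfied, so f is not analytic.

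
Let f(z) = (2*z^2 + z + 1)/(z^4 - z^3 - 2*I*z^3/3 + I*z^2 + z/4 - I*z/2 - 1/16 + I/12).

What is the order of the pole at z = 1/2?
Factor the denominator:
  z^4 - z^3 - 2*I*z^3/3 + I*z^2 + z/4 - I*z/2 - 1/16 + I/12 = (z - 1/2)^3*(z + 1/2 - 2*I/3)

The numerator P(z) = 2*z^2 + z + 1 has P(1/2) = 2 ≠ 0, so no factor of (z - 1/2) cancels.
Near z = 1/2 we can therefore write f(z) = g(z)/(z - 1/2)^3 with g analytic at 1/2 and g(1/2) ≠ 0 (g is the numerator divided by the remaining denominator factors).

Hence z = 1/2 is a pole of order 3.

Final answer: 3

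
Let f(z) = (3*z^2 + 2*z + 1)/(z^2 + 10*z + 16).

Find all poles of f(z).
The singularities of f are the zeros of the denominator. Factoring,
  z^2 + 10*z + 16 = (z + 2)*(z + 8)
so the candidates are z = -2, z = -8.

Check the numerator P(z) = 3*z^2 + 2*z + 1 at each one:
  P(-2) = 9 ≠ 0, so z = -2 is a (simple) pole.
  P(-8) = 177 ≠ 0, so z = -8 is a (simple) pole.

Poles of f: {-8, -2}

Final answer: {-8, -2}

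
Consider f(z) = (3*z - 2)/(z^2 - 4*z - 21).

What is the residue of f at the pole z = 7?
Write f(z) = P(z)/Q(z) with P(z) = 3*z - 2 and Q(z) = z^2 - 4*z - 21.
The denominator factors as Q(z) = (z + 3)*(z - 7), so z = 7 is a simple zero of Q and P is analytic there; z = 7 is therefore a simple pole and
  Res(f, z₀) = P(z₀)/Q'(z₀).

Q'(z) = 2*z - 4, so Q'(7) = 10.
P(7) = 19.

Res(f, 7) = (19)/(10) = 19/10

Final answer: 19/10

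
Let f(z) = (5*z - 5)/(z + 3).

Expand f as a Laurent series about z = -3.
-20/(z + 3) + 5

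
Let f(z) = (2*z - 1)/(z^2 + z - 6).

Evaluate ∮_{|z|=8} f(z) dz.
By the residue theorem, ∮_C f(z) dz = 2πi · (sum of the residues of f at the poles inside |z| = 8).

The denominator factors as (z - 2)*(z + 3), so the singularities of f are simple poles at z = 2, z = -3.
  |2|² = 4 < 64 = 8², so this pole is inside the contour.
  |-3|² = 9 < 64 = 8², so this pole is inside the contour.

With P(z) = 2*z - 1 and Q(z) = z^2 + z - 6, each pole is simple, so Res(f, z₀) = P(z₀)/Q'(z₀) with Q'(z) = 2*z + 1.
  Res(f, 2) = P(2)/Q'(2) = (3)/(5) = 3/5
  Res(f, -3) = P(-3)/Q'(-3) = (-7)/(-5) = 7/5

Sum of residues inside C: 2
∮_C f(z) dz = 2πi · (2) = 4*I*pi

Final answer: 4*I*pi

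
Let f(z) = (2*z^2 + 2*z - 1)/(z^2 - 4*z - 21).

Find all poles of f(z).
{-3, 7}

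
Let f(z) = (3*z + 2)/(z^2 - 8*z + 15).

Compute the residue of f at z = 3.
Write f(z) = P(z)/Q(z) with P(z) = 3*z + 2 and Q(z) = z^2 - 8*z + 15.
The denominator factors as Q(z) = (z - 3)*(z - 5), so z = 3 is a simple zero of Q and P is analytic there; z = 3 is therefore a simple pole and
  Res(f, z₀) = P(z₀)/Q'(z₀).

Q'(z) = 2*z - 8, so Q'(3) = -2.
P(3) = 11.

Res(f, 3) = (11)/(-2) = -11/2

Final answer: -11/2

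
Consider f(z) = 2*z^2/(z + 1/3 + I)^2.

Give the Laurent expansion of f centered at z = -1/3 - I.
(-16/9 + 4*I/3)/(z + 1/3 + I)^2 + (-4/3 - 4*I)/(z + 1/3 + I) + 2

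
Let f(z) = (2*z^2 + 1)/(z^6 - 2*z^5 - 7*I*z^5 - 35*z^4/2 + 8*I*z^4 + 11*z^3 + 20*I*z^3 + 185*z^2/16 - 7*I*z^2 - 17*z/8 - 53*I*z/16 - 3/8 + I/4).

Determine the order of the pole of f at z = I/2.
Factor the denominator:
  z^6 - 2*z^5 - 7*I*z^5 - 35*z^4/2 + 8*I*z^4 + 11*z^3 + 20*I*z^3 + 185*z^2/16 - 7*I*z^2 - 17*z/8 - 53*I*z/16 - 3/8 + I/4 = (z - I/2)^4*(z - 2 - 3*I)*(z - 2*I)

The numerator P(z) = 2*z^2 + 1 has P(I/2) = 1/2 ≠ 0, so no factor of (z - I/2) cancels.
Near z = I/2 we can therefore write f(z) = g(z)/(z - I/2)^4 with g analytic at I/2 and g(I/2) ≠ 0 (g is the numerator divided by the remaining denominator factors).

Hence z = I/2 is a pole of order 4.

Final answer: 4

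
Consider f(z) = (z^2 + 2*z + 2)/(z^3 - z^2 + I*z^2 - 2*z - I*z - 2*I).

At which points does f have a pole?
The singularities of f are the zeros of the denominator. Factoring,
  z^3 - z^2 + I*z^2 - 2*z - I*z - 2*I = (z - 2)*(z + I)*(z + 1)
so the candidates are z = 2, z = -I, z = -1.

Check the numerator P(z) = z^2 + 2*z + 2 at each one:
  P(2) = 10 ≠ 0, so z = 2 is a (simple) pole.
  P(-I) = 1 - 2*I ≠ 0, so z = -I is a (simple) pole.
  P(-1) = 1 ≠ 0, so z = -1 is a (simple) pole.

Poles of f: {-1, -I, 2}

Final answer: {-1, -I, 2}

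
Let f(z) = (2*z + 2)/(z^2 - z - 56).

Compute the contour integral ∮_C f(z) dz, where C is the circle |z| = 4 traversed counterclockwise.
By the residue theorem, ∮_C f(z) dz = 2πi · (sum of the residues of f at the poles inside |z| = 4).

The denominator factors as (z + 7)*(z - 8), so the singularities of f are simple poles at z = -7, z = 8.
  |-7|² = 49 > 16 = 4², so this pole is outside the contour.
  |8|² = 64 > 16 = 4², so this pole is outside the contour.

No pole lies inside the contour, so f is analytic on and inside C and the integral is 0 (Cauchy's theorem).

Final answer: 0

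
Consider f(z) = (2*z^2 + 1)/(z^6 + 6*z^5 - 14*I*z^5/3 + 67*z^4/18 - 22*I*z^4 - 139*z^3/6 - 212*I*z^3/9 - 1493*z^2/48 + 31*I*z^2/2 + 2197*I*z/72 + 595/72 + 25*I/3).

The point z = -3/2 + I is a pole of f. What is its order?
Factor the denominator:
  z^6 + 6*z^5 - 14*I*z^5/3 + 67*z^4/18 - 22*I*z^4 - 139*z^3/6 - 212*I*z^3/9 - 1493*z^2/48 + 31*I*z^2/2 + 2197*I*z/72 + 595/72 + 25*I/3 = (z + 3/2 - I)^4*(z - 1 - I/3)*(z + 1 - I/3)

The numerator P(z) = 2*z^2 + 1 has P(-3/2 + I) = 7/2 - 6*I ≠ 0, so no factor of (z + 3/2 - I) cancels.
Near z = -3/2 + I we can therefore write f(z) = g(z)/(z + 3/2 - I)^4 with g analytic at -3/2 + I and g(-3/2 + I) ≠ 0 (g is the numerator divided by the remaining denominator factors).

Hence z = -3/2 + I is a pole of order 4.

Final answer: 4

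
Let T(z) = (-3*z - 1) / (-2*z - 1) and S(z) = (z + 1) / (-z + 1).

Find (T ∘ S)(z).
(T ∘ S)(z) = T(S(z)) = ((-3)*S(z) + (-1))/((-2)*S(z) + (-1)). Multiply numerator and denominator by -z + 1:
  numerator:   (-3)*(z + 1) + (-1)*(-z + 1) = -2*z - 4
  denominator: (-2)*(z + 1) + (-1)*(-z + 1) = -z - 3
(T ∘ S)(z) = (-2*z - 4)/(-z - 3) = (2*z + 4)/(z + 3)

Final answer: (2*z + 4)/(z + 3)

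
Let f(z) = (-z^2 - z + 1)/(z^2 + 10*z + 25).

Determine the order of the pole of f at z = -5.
Factor the denominator:
  z^2 + 10*z + 25 = (z + 5)^2

The numerator P(z) = -z^2 - z + 1 has P(-5) = -19 ≠ 0, so no factor of (z + 5) cancels.
Near z = -5 we can therefore write f(z) = g(z)/(z + 5)^2 with g analytic at -5 and g(-5) ≠ 0 (g is just the numerator).

Hence z = -5 is a pole of order 2.

Final answer: 2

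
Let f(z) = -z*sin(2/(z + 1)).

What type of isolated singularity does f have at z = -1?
essential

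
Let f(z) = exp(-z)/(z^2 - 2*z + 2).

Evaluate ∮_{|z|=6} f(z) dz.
-pi*exp(-1 + I) + pi*exp(-1 - I)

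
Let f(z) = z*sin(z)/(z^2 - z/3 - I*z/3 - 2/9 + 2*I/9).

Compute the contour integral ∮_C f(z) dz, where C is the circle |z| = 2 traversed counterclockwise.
By the residue theorem, ∮_C f(z) dz = 2πi · (sum of the residues of f at the poles inside |z| = 2).

The denominator factors as (z + 1/3 - I/3)*(z - 2/3), so the singularities of f are simple poles at z = -1/3 + I/3, z = 2/3.
  |-1/3 + I/3|² = 2/9 < 4 = 2², so this pole is inside the contour.
  |2/3|² = 4/9 < 4 = 2², so this pole is inside the contour.

With P(z) = z*sin(z) and Q(z) = z^2 - z/3 - I*z/3 - 2/9 + 2*I/9, each pole is simple, so Res(f, z₀) = P(z₀)/Q'(z₀) with Q'(z) = 2*z - 1/3 - I/3.
  Res(f, -1/3 + I/3) = P(-1/3 + I/3)/Q'(-1/3 + I/3) = ((1/3 - I/3)*sin(1/3 - I/3))/(-1 + I/3) = (-2/5 + I/5)*sin(1/3 - I/3)
  Res(f, 2/3) = P(2/3)/Q'(2/3) = (2*sin(2/3)/3)/(1 - I/3) = (3/5 + I/5)*sin(2/3)

Sum of residues inside C: (3/5 + I/5)*sin(2/3) + (-2/5 + I/5)*sin(1/3 - I/3)
∮_C f(z) dz = 2πi · ((3/5 + I/5)*sin(2/3) + (-2/5 + I/5)*sin(1/3 - I/3)) = pi*(-2/5 - 4*I/5)*sin(1/3 - I/3) + pi*(-2/5 + 6*I/5)*sin(2/3)

Final answer: pi*(-2/5 - 4*I/5)*sin(1/3 - I/3) + pi*(-2/5 + 6*I/5)*sin(2/3)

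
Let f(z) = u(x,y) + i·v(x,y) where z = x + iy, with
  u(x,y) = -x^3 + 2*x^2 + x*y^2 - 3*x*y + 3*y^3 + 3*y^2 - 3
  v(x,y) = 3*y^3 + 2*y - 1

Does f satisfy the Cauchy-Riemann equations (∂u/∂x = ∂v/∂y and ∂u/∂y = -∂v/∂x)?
∂u/∂x = -3*x^2 + 4*x + y^2 - 3*y
∂v/∂y = 9*y^2 + 2
∂u/∂y = 2*x*y - 3*x + 9*y^2 + 6*y
∂v/∂x = 0
∂u/∂x ≠ ∂v/∂y and ∂u/∂y ≠ -∂v/∂x; the Cauchy-Riemann equations are not satisfied, so f is not analytic.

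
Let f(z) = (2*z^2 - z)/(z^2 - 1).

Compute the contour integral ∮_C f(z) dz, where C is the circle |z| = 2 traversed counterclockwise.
By the residue theorem, ∮_C f(z) dz = 2πi · (sum of the residues of f at the poles inside |z| = 2).

The denominator factors as (z - 1)*(z + 1), so the singularities of f are simple poles at z = 1, z = -1.
  |1|² = 1 < 4 = 2², so this pole is inside the contour.
  |-1|² = 1 < 4 = 2², so this pole is inside the contour.

With P(z) = 2*z^2 - z and Q(z) = z^2 - 1, each pole is simple, so Res(f, z₀) = P(z₀)/Q'(z₀) with Q'(z) = 2*z.
  Res(f, 1) = P(1)/Q'(1) = (1)/(2) = 1/2
  Res(f, -1) = P(-1)/Q'(-1) = (3)/(-2) = -3/2

Sum of residues inside C: -1
∮_C f(z) dz = 2πi · (-1) = -2*I*pi

Final answer: -2*I*pi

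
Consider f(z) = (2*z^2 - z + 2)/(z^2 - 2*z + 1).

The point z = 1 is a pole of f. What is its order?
Factor the denominator:
  z^2 - 2*z + 1 = (z - 1)^2

The numerator P(z) = 2*z^2 - z + 2 has P(1) = 3 ≠ 0, so no factor of (z - 1) cancels.
Near z = 1 we can therefore write f(z) = g(z)/(z - 1)^2 with g analytic at 1 and g(1) ≠ 0 (g is just the numerator).

Hence z = 1 is a pole of order 2.

Final answer: 2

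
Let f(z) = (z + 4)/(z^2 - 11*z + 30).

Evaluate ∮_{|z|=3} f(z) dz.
By the residue theorem, ∮_C f(z) dz = 2πi · (sum of the residues of f at the poles inside |z| = 3).

The denominator factors as (z - 5)*(z - 6), so the singularities of f are simple poles at z = 5, z = 6.
  |5|² = 25 > 9 = 3², so this pole is outside the contour.
  |6|² = 36 > 9 = 3², so this pole is outside the contour.

No pole lies inside the contour, so f is analytic on and inside C and the integral is 0 (Cauchy's theorem).

Final answer: 0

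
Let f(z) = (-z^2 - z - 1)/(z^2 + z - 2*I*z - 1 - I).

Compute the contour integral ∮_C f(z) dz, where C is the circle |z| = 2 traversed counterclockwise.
By the residue theorem, ∮_C f(z) dz = 2πi · (sum of the residues of f at the poles inside |z| = 2).

The denominator factors as (z - I)*(z + 1 - I), so the singularities of f are simple poles at z = I, z = -1 + I.
  |I|² = 1 < 4 = 2², so this pole is inside the contour.
  |-1 + I|² = 2 < 4 = 2², so this pole is inside the contour.

With P(z) = -z^2 - z - 1 and Q(z) = z^2 + z - 2*I*z - 1 - I, each pole is simple, so Res(f, z₀) = P(z₀)/Q'(z₀) with Q'(z) = 2*z + 1 - 2*I.
  Res(f, I) = P(I)/Q'(I) = (-I)/(1) = -I
  Res(f, -1 + I) = P(-1 + I)/Q'(-1 + I) = (I)/(-1) = -I

Sum of residues inside C: -2*I
∮_C f(z) dz = 2πi · (-2*I) = 4*pi

Final answer: 4*pi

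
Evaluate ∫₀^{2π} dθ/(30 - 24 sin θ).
Call the integral J. The integrand is 2π-periodic and we integrate over a full period, so shifting θ does not change the value (θ → θ + π/2 turns sin θ into cos θ; θ → θ + π flips the sign of the trig term). Hence
  J = ∫₀^{2π} dθ/(30 + 24 cos θ).
Put z = e^{iθ}: then cos θ = (z + 1/z)/2, dθ = dz/(iz), and z runs once counterclockwise around |z| = 1:
  J = ∮_{|z|=1} 1/(30 + 24*(z + 1/z)/2) · dz/(iz) = (2/i) ∮_{|z|=1} dz/(24*z^2 + 60*z + 24).
The roots of 24*z^2 + 60*z + 24 are z = (-30 ± sqrt(30^2 - 24^2))/24, with sqrt(324) = 18; their product is 1, so only z₊ = -1/2 lies inside the unit circle (z₋ = -2 lies outside).
z₊ is a simple zero of q(z) = 24*z^2 + 60*z + 24, so Res(1/q, z₊) = 1/q'(z₊) with q'(z) = 48*z + 60; and q'(z₊) = 24*(z₊ - z₋) = 36.
Therefore J = (2/i) · 2πi · 1/(36) = 2*pi/(18) = pi/9

Final answer: pi/9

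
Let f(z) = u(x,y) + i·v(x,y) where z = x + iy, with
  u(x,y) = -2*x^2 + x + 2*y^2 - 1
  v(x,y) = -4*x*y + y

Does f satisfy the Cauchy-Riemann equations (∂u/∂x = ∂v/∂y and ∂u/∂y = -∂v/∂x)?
∂u/∂x = 1 - 4*x
∂v/∂y = 1 - 4*x
∂u/∂y = 4*y
∂v/∂x = -4*y
∂u/∂x = ∂v/∂y and ∂u/∂y = -∂v/∂x hold identically; f is analytic.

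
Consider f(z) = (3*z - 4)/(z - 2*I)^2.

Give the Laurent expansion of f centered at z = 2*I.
Put w = z - (2*I), i.e. z = w + 2*I. The denominator is w^2, so it suffices to rewrite the numerator in powers of w.

P(z) = 3*z - 4
P(w + 2*I) = -4 + 6*I + 3*w

Dividing each term by w^2:
  f = (-4 + 6*I)/w^2 + 3/w

Substituting back w = z - 2*I:
  f(z) = (-4 + 6*I)/(z - 2*I)^2 + 3/(z - 2*I)

The series is finite because the numerator is a polynomial; the negative powers form the principal part, and the coefficient of 1/(z - 2*I) gives Res(f, 2*I) = 3.

Final answer: (-4 + 6*I)/(z - 2*I)^2 + 3/(z - 2*I)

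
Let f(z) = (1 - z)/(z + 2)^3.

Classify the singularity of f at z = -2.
Write f(z) = g(z)/(z + 2)^3 with g(z) = 1 - z.
g is entire and g(-2) = 3 ≠ 0, so no factor of (z + 2) cancels: the Laurent expansion of f about z = -2 starts at the power -3, i.e. lim_{z→z₀} (z - z₀)^3 f(z) = 3 is finite and nonzero.
So z = -2 is a pole of order 3.

Final answer: pole of order 3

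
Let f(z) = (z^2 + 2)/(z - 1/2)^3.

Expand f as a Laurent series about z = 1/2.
Put w = z - (1/2), i.e. z = w + 1/2. The denominator is w^3, so it suffices to rewrite the numerator in powers of w.

P(z) = z^2 + 2
P(w + 1/2) = 9/4 + w + w^2

Dividing each term by w^3:
  f = 9/(4*w^3) + 1/w^2 + 1/w

Substituting back w = z - 1/2:
  f(z) = 9/(4*(z - 1/2)^3) + 1/(z - 1/2)^2 + 1/(z - 1/2)

The series is finite because the numerator is a polynomial; the negative powers form the principal part, and the coefficient of 1/(z - 1/2) gives Res(f, 1/2) = 1.

Final answer: 9/(4*(z - 1/2)^3) + 1/(z - 1/2)^2 + 1/(z - 1/2)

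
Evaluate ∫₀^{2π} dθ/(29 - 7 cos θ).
Call the integral J. The integrand is 2π-periodic and we integrate over a full period, so shifting θ does not change the value (θ → θ + π flips the sign of the trig term). Hence
  J = ∫₀^{2π} dθ/(29 + 7 cos θ).
Put z = e^{iθ}: then cos θ = (z + 1/z)/2, dθ = dz/(iz), and z runs once counterclockwise around |z| = 1:
  J = ∮_{|z|=1} 1/(29 + 7*(z + 1/z)/2) · dz/(iz) = (2/i) ∮_{|z|=1} dz/(7*z^2 + 58*z + 7).
The roots of 7*z^2 + 58*z + 7 are z = (-29 ± sqrt(29^2 - 7^2))/7, with sqrt(792) = 6*sqrt(22); their product is 1, so only z₊ = -29/7 + 6*sqrt(22)/7 lies inside the unit circle (z₋ = -29/7 - 6*sqrt(22)/7 lies outside).
z₊ is a simple zero of q(z) = 7*z^2 + 58*z + 7, so Res(1/q, z₊) = 1/q'(z₊) with q'(z) = 14*z + 58; and q'(z₊) = 7*(z₊ - z₋) = 12*sqrt(22).
Therefore J = (2/i) · 2πi · 1/(12*sqrt(22)) = 2*pi/(6*sqrt(22)) = sqrt(22)*pi/66

Final answer: sqrt(22)*pi/66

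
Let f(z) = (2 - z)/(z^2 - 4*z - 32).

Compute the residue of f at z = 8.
Write f(z) = P(z)/Q(z) with P(z) = 2 - z and Q(z) = z^2 - 4*z - 32.
The denominator factors as Q(z) = (z + 4)*(z - 8), so z = 8 is a simple zero of Q and P is analytic there; z = 8 is therefore a simple pole and
  Res(f, z₀) = P(z₀)/Q'(z₀).

Q'(z) = 2*z - 4, so Q'(8) = 12.
P(8) = -6.

Res(f, 8) = (-6)/(12) = -1/2

Final answer: -1/2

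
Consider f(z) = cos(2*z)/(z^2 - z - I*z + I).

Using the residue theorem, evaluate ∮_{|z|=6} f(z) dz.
pi*(1 - I)*cosh(2) + pi*(-1 + I)*cos(2)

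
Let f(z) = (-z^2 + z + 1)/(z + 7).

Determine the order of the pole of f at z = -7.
Factor the denominator:
  z + 7 = (z + 7)

The numerator P(z) = -z^2 + z + 1 has P(-7) = -55 ≠ 0, so no factor of (z + 7) cancels.
Near z = -7 we can therefore write f(z) = g(z)/(z + 7) with g analytic at -7 and g(-7) ≠ 0 (g is just the numerator).

Hence z = -7 is a pole of order 1.

Final answer: 1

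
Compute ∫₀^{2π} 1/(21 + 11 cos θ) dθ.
sqrt(5)*pi/20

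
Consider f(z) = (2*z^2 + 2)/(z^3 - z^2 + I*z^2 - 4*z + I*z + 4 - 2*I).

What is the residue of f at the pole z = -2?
40/51 + 10*I/51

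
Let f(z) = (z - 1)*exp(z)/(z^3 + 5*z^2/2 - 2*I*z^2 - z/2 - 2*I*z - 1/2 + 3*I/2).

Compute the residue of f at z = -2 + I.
Write f(z) = P(z)/Q(z) with P(z) = (z - 1)*exp(z) and Q(z) = z^3 + 5*z^2/2 - 2*I*z^2 - z/2 - 2*I*z - 1/2 + 3*I/2.
The denominator factors as Q(z) = (z + 2 - I)*(z - 1/2)*(z + 1 - I), so z = -2 + I is a simple zero of Q and P is analytic there; z = -2 + I is therefore a simple pole and
  Res(f, z₀) = P(z₀)/Q'(z₀).

Q'(z) = 3*z^2 + 5*z - 4*I*z - 1/2 - 2*I, so Q'(-2 + I) = 5/2 - I.
P(-2 + I) = (-3 + I)*exp(-2 + I).

Res(f, -2 + I) = ((-3 + I)*exp(-2 + I))/(5/2 - I) = (-34/29 - 2*I/29)*exp(-2 + I)

Final answer: (-34/29 - 2*I/29)*exp(-2 + I)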